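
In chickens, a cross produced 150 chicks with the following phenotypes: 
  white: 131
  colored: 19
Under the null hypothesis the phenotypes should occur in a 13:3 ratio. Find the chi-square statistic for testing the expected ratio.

Total ratio parts = 16. Expected numbers out of 150:
  white: 150 × 13/16 = 121.875
  colored: 150 × 3/16 = 28.125
χ² = Σ (O − E)² / E
  white: (131 − 121.875)² / 121.875 = 0.6832
  colored: (19 − 28.125)² / 28.125 = 2.9606
χ² = 0.6832 + 2.9606 = 3.6438 ≈ 3.644

3.644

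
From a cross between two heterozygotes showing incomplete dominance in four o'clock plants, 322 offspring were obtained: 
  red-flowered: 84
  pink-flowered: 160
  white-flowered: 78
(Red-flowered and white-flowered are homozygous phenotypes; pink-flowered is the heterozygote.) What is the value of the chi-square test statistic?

With incomplete dominance, a heterozygote × heterozygote cross gives a 1:2:1 phenotypic ratio.
Total ratio parts = 4. Expected numbers out of 322:
  red-flowered: 322 × 1/4 = 80.5
  pink-flowered: 322 × 2/4 = 161
  white-flowered: 322 × 1/4 = 80.5
χ² = Σ (O − E)² / E
  red-flowered: (84 − 80.5)² / 80.5 = 0.1522
  pink-flowered: (160 − 161)² / 161 = 0.0062
  white-flowered: (78 − 80.5)² / 80.5 = 0.0776
χ² = 0.1522 + 0.0062 + 0.0776 = 0.236

0.236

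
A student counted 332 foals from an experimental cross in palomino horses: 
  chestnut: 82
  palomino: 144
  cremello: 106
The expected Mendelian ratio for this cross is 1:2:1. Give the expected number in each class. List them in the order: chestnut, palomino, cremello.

83, 166, 83

Expected counts for N = 332 under a 1:2:1 ratio (total parts = 4):
  chestnut: 332 × 1/4 = 83
  palomino: 332 × 2/4 = 166
  cremello: 332 × 1/4 = 83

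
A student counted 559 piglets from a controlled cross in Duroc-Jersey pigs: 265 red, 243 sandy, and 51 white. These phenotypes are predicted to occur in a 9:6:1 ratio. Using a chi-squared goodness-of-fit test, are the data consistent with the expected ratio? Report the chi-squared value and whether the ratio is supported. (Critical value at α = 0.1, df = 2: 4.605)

20.471; not consistent

Expected counts for N = 559 under a 9:6:1 ratio (total parts = 16):
  red: 559 × 9/16 = 314.4375
  sandy: 559 × 6/16 = 209.625
  white: 559 × 1/16 = 34.9375
χ² = Σ (O − E)² / E
  red: (265 − 314.4375)² / 314.4375 = 7.7728
  sandy: (243 − 209.625)² / 209.625 = 5.3137
  white: (51 − 34.9375)² / 34.9375 = 7.3847
χ² = 7.7728 + 5.3137 + 7.3847 = 20.4712 ≈ 20.471
Degrees of freedom = 3 − 1 = 2; critical value at α = 0.1 is 4.605.
Since 20.471 > 4.605, we reject the null hypothesis — the data do not fit the 9:6:1 ratio.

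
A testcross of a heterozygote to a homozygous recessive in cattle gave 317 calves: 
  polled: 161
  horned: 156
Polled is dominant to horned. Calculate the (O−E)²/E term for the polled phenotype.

0.039

A testcross of a heterozygote (Aa × aa) gives a 1:1 phenotypic ratio.
Total ratio parts = 2. Expected numbers out of 317:
  polled: 317 × 1/2 = 158.5
  horned: 317 × 1/2 = 158.5
Contribution of polled: (161 − 158.5)² / 158.5 = 0.0394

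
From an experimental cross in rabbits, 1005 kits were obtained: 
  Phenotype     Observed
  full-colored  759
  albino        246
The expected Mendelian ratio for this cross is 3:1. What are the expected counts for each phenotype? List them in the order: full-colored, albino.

753.75, 251.25

Expected counts for N = 1005 under a 3:1 ratio (total parts = 4):
  full-colored: 1005 × 3/4 = 753.75
  albino: 1005 × 1/4 = 251.25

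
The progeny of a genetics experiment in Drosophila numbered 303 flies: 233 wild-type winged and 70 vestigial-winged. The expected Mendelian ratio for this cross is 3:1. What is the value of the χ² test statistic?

0.582

Expected counts for N = 303 under a 3:1 ratio (total parts = 4):
  wild-type winged: 303 × 3/4 = 227.25
  vestigial-winged: 303 × 1/4 = 75.75
χ² = Σ (O − E)² / E
  wild-type winged: (233 − 227.25)² / 227.25 = 0.1455
  vestigial-winged: (70 − 75.75)² / 75.75 = 0.4365
χ² = 0.1455 + 0.4365 = 0.582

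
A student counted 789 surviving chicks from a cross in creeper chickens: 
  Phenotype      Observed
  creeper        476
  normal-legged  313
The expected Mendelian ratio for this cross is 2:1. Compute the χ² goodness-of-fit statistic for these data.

14.259

Under the 2:1 hypothesis (Σ ratio = 3, N = 789):
  creeper: 789 × 2/3 = 526
  normal-legged: 789 × 1/3 = 263
χ² = Σ (O − E)² / E
  creeper: (476 − 526)² / 526 = 4.7529
  normal-legged: (313 − 263)² / 263 = 9.5057
χ² = 4.7529 + 9.5057 = 14.2586 ≈ 14.259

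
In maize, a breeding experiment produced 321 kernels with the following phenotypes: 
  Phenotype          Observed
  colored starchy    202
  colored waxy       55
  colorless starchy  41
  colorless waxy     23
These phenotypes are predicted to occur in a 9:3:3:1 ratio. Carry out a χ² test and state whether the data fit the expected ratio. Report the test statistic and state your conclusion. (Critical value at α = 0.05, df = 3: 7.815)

9.539; not consistent

Total ratio parts = 16. Expected numbers out of 321:
  colored starchy: 321 × 9/16 = 180.5625
  colored waxy: 321 × 3/16 = 60.1875
  colorless starchy: 321 × 3/16 = 60.1875
  colorless waxy: 321 × 1/16 = 20.0625
χ² = Σ (O − E)² / E
  colored starchy: (202 − 180.5625)² / 180.5625 = 2.5452
  colored waxy: (55 − 60.1875)² / 60.1875 = 0.4471
  colorless starchy: (41 − 60.1875)² / 60.1875 = 6.1169
  colorless waxy: (23 − 20.0625)² / 20.0625 = 0.4301
χ² = 2.5452 + 0.4471 + 6.1169 + 0.4301 = 9.5393 ≈ 9.539
Degrees of freedom = 4 − 1 = 3; critical value at α = 0.05 is 7.815.
Since 9.539 > 7.815, we reject the null hypothesis — the data do not fit the 9:3:3:1 ratio.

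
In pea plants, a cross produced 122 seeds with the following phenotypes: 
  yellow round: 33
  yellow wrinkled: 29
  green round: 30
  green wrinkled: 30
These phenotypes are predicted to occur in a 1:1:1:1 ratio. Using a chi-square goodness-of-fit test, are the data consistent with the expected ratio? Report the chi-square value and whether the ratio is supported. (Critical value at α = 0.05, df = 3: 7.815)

Expected counts for N = 122 under a 1:1:1:1 ratio (total parts = 4):
  yellow round: 122 × 1/4 = 30.5
  yellow wrinkled: 122 × 1/4 = 30.5
  green round: 122 × 1/4 = 30.5
  green wrinkled: 122 × 1/4 = 30.5
χ² = Σ (O − E)² / E
  yellow round: (33 − 30.5)² / 30.5 = 0.2049
  yellow wrinkled: (29 − 30.5)² / 30.5 = 0.0738
  green round: (30 − 30.5)² / 30.5 = 0.0082
  green wrinkled: (30 − 30.5)² / 30.5 = 0.0082
χ² = 0.2049 + 0.0738 + 0.0082 + 0.0082 = 0.2951 ≈ 0.295
Degrees of freedom = 4 − 1 = 3; critical value at α = 0.05 is 7.815.
Since 0.295 < 7.815, we fail to reject the null hypothesis — the data are consistent with the 1:1:1:1 ratio.

0.295; consistent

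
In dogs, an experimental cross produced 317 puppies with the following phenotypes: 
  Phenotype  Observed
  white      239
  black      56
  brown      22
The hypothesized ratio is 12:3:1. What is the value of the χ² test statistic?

Total ratio parts = 16. Expected numbers out of 317:
  white: 317 × 12/16 = 237.75
  black: 317 × 3/16 = 59.4375
  brown: 317 × 1/16 = 19.8125
χ² = Σ (O − E)² / E
  white: (239 − 237.75)² / 237.75 = 0.0066
  black: (56 − 59.4375)² / 59.4375 = 0.1988
  brown: (22 − 19.8125)² / 19.8125 = 0.2415
χ² = 0.0066 + 0.1988 + 0.2415 = 0.4469 ≈ 0.447

0.447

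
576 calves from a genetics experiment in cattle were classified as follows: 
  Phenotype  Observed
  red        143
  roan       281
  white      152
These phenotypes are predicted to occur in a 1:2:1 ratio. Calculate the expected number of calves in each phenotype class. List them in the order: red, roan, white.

The 1:2:1 ratio has 4 parts, so with N = 576 the expected counts are:
  red: 576 × 1/4 = 144
  roan: 576 × 2/4 = 288
  white: 576 × 1/4 = 144

144, 288, 144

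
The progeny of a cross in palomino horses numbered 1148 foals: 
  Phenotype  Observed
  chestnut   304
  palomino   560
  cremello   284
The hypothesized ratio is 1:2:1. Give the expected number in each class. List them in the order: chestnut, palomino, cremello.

The 1:2:1 ratio has 4 parts, so with N = 1148 the expected counts are:
  chestnut: 1148 × 1/4 = 287
  palomino: 1148 × 2/4 = 574
  cremello: 1148 × 1/4 = 287

287, 574, 287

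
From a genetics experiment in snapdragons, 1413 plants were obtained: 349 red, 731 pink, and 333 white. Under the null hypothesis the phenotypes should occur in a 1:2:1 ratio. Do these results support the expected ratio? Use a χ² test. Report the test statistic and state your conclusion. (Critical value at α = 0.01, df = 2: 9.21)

Under the 1:2:1 hypothesis (Σ ratio = 4, N = 1413):
  red: 1413 × 1/4 = 353.25
  pink: 1413 × 2/4 = 706.5
  white: 1413 × 1/4 = 353.25
χ² = Σ (O − E)² / E
  red: (349 − 353.25)² / 353.25 = 0.0511
  pink: (731 − 706.5)² / 706.5 = 0.8496
  white: (333 − 353.25)² / 353.25 = 1.1608
χ² = 0.0511 + 0.8496 + 1.1608 = 2.0615 ≈ 2.062
Degrees of freedom = 3 − 1 = 2; critical value at α = 0.01 is 9.21.
Since 2.062 < 9.21, we fail to reject the null hypothesis — the data are consistent with the 1:2:1 ratio.

2.062; consistent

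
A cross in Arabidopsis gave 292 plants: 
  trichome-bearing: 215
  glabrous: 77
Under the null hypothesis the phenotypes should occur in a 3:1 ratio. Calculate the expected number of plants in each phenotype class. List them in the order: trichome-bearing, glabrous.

The 3:1 ratio has 4 parts, so with N = 292 the expected counts are:
  trichome-bearing: 292 × 3/4 = 219
  glabrous: 292 × 1/4 = 73

219, 73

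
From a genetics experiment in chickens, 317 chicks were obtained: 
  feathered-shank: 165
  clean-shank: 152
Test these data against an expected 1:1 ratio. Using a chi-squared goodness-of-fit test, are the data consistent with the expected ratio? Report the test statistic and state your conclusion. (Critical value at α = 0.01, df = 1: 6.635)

0.533; consistent

Expected counts for N = 317 under a 1:1 ratio (total parts = 2):
  feathered-shank: 317 × 1/2 = 158.5
  clean-shank: 317 × 1/2 = 158.5
χ² = Σ (O − E)² / E
  feathered-shank: (165 − 158.5)² / 158.5 = 0.2666
  clean-shank: (152 − 158.5)² / 158.5 = 0.2666
χ² = 0.2666 + 0.2666 = 0.5332 ≈ 0.533
Degrees of freedom = 2 − 1 = 1; critical value at α = 0.01 is 6.635.
Since 0.533 < 6.635, we fail to reject the null hypothesis — the data are consistent with the 1:1 ratio.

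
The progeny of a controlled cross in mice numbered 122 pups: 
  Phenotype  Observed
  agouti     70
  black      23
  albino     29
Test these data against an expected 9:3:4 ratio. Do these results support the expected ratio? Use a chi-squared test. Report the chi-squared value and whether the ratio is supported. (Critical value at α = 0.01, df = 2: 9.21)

0.102; consistent

Total ratio parts = 16. Expected numbers out of 122:
  agouti: 122 × 9/16 = 68.625
  black: 122 × 3/16 = 22.875
  albino: 122 × 4/16 = 30.5
χ² = Σ (O − E)² / E
  agouti: (70 − 68.625)² / 68.625 = 0.0276
  black: (23 − 22.875)² / 22.875 = 0.0007
  albino: (29 − 30.5)² / 30.5 = 0.0738
χ² = 0.0276 + 0.0007 + 0.0738 = 0.1021 ≈ 0.102
Degrees of freedom = 3 − 1 = 2; critical value at α = 0.01 is 9.21.
Since 0.102 < 9.21, we fail to reject the null hypothesis — the data are consistent with the 9:3:4 ratio.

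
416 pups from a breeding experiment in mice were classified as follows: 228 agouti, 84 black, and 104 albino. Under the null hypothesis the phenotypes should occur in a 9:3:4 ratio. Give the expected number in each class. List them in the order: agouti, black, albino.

234, 78, 104

Expected counts for N = 416 under a 9:3:4 ratio (total parts = 16):
  agouti: 416 × 9/16 = 234
  black: 416 × 3/16 = 78
  albino: 416 × 4/16 = 104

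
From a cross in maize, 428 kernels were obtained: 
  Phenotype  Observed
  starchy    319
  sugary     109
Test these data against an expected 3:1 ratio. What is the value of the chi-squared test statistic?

0.050

Under the 3:1 hypothesis (Σ ratio = 4, N = 428):
  starchy: 428 × 3/4 = 321
  sugary: 428 × 1/4 = 107
χ² = Σ (O − E)² / E
  starchy: (319 − 321)² / 321 = 0.0125
  sugary: (109 − 107)² / 107 = 0.0374
χ² = 0.0125 + 0.0374 = 0.0499 ≈ 0.050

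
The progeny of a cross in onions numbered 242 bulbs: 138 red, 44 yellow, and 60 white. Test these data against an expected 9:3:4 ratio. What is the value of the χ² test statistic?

Total ratio parts = 16. Expected numbers out of 242:
  red: 242 × 9/16 = 136.125
  yellow: 242 × 3/16 = 45.375
  white: 242 × 4/16 = 60.5
χ² = Σ (O − E)² / E
  red: (138 − 136.125)² / 136.125 = 0.0258
  yellow: (44 − 45.375)² / 45.375 = 0.0417
  white: (60 − 60.5)² / 60.5 = 0.0041
χ² = 0.0258 + 0.0417 + 0.0041 = 0.0716 ≈ 0.072

0.072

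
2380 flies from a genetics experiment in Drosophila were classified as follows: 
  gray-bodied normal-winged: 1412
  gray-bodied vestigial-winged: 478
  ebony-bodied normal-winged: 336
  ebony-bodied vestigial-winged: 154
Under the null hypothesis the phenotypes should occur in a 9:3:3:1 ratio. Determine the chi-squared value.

The 9:3:3:1 ratio has 16 parts, so with N = 2380 the expected counts are:
  gray-bodied normal-winged: 2380 × 9/16 = 1338.75
  gray-bodied vestigial-winged: 2380 × 3/16 = 446.25
  ebony-bodied normal-winged: 2380 × 3/16 = 446.25
  ebony-bodied vestigial-winged: 2380 × 1/16 = 148.75
χ² = Σ (O − E)² / E
  gray-bodied normal-winged: (1412 − 1338.75)² / 1338.75 = 4.0079
  gray-bodied vestigial-winged: (478 − 446.25)² / 446.25 = 2.2590
  ebony-bodied normal-winged: (336 − 446.25)² / 446.25 = 27.2382
  ebony-bodied vestigial-winged: (154 − 148.75)² / 148.75 = 0.1853
χ² = 4.0079 + 2.2590 + 27.2382 + 0.1853 = 33.6904 ≈ 33.690

33.690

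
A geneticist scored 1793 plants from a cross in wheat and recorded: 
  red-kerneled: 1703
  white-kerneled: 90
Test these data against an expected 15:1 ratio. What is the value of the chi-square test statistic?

Expected counts for N = 1793 under a 15:1 ratio (total parts = 16):
  red-kerneled: 1793 × 15/16 = 1680.9375
  white-kerneled: 1793 × 1/16 = 112.0625
χ² = Σ (O − E)² / E
  red-kerneled: (1703 − 1680.9375)² / 1680.9375 = 0.2896
  white-kerneled: (90 − 112.0625)² / 112.0625 = 4.3436
χ² = 0.2896 + 4.3436 = 4.6332 ≈ 4.633

4.633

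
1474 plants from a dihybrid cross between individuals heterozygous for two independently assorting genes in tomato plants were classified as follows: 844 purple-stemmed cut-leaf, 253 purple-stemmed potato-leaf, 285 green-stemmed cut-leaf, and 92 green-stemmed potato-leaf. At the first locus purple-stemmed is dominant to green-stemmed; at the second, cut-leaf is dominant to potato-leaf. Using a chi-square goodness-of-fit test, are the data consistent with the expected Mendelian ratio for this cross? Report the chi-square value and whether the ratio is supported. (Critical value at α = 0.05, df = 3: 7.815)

A dihybrid F₂ with independent assortment and complete dominance at both loci gives a 9:3:3:1 phenotypic ratio.
Total ratio parts = 16. Expected numbers out of 1474:
  purple-stemmed cut-leaf: 1474 × 9/16 = 829.125
  purple-stemmed potato-leaf: 1474 × 3/16 = 276.375
  green-stemmed cut-leaf: 1474 × 3/16 = 276.375
  green-stemmed potato-leaf: 1474 × 1/16 = 92.125
χ² = Σ (O − E)² / E
  purple-stemmed cut-leaf: (844 − 829.125)² / 829.125 = 0.2669
  purple-stemmed potato-leaf: (253 − 276.375)² / 276.375 = 1.9770
  green-stemmed cut-leaf: (285 − 276.375)² / 276.375 = 0.2692
  green-stemmed potato-leaf: (92 − 92.125)² / 92.125 = 0.0002
χ² = 0.2669 + 1.9770 + 0.2692 + 0.0002 = 2.5133 ≈ 2.513
Degrees of freedom = 4 − 1 = 3; critical value at α = 0.05 is 7.815.
Since 2.513 < 7.815, we fail to reject the null hypothesis — the data are consistent with the 9:3:3:1 ratio.

2.513; consistent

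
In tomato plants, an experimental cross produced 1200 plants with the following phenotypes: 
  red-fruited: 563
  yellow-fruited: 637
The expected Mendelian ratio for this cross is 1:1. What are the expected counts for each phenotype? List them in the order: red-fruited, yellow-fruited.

The 1:1 ratio has 2 parts, so with N = 1200 the expected counts are:
  red-fruited: 1200 × 1/2 = 600
  yellow-fruited: 1200 × 1/2 = 600

600, 600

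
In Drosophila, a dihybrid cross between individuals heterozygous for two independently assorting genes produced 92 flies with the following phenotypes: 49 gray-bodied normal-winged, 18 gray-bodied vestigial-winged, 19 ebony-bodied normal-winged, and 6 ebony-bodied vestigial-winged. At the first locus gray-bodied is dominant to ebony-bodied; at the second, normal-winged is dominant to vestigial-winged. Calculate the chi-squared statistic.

0.367

A dihybrid F₂ with independent assortment and complete dominance at both loci gives a 9:3:3:1 phenotypic ratio.
Under the 9:3:3:1 hypothesis (Σ ratio = 16, N = 92):
  gray-bodied normal-winged: 92 × 9/16 = 51.75
  gray-bodied vestigial-winged: 92 × 3/16 = 17.25
  ebony-bodied normal-winged: 92 × 3/16 = 17.25
  ebony-bodied vestigial-winged: 92 × 1/16 = 5.75
χ² = Σ (O − E)² / E
  gray-bodied normal-winged: (49 − 51.75)² / 51.75 = 0.1461
  gray-bodied vestigial-winged: (18 − 17.25)² / 17.25 = 0.0326
  ebony-bodied normal-winged: (19 − 17.25)² / 17.25 = 0.1775
  ebony-bodied vestigial-winged: (6 − 5.75)² / 5.75 = 0.0109
χ² = 0.1461 + 0.0326 + 0.1775 + 0.0109 = 0.3671 ≈ 0.367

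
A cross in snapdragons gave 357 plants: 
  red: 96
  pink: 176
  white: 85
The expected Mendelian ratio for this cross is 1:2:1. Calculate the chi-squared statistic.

Under the 1:2:1 hypothesis (Σ ratio = 4, N = 357):
  red: 357 × 1/4 = 89.25
  pink: 357 × 2/4 = 178.5
  white: 357 × 1/4 = 89.25
χ² = Σ (O − E)² / E
  red: (96 − 89.25)² / 89.25 = 0.5105
  pink: (176 − 178.5)² / 178.5 = 0.0350
  white: (85 − 89.25)² / 89.25 = 0.2024
χ² = 0.5105 + 0.0350 + 0.2024 = 0.7479 ≈ 0.748

0.748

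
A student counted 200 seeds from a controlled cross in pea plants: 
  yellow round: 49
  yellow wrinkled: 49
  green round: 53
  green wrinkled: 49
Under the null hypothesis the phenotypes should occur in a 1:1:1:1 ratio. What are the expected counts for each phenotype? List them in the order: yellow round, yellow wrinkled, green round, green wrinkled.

Expected counts for N = 200 under a 1:1:1:1 ratio (total parts = 4):
  yellow round: 200 × 1/4 = 50
  yellow wrinkled: 200 × 1/4 = 50
  green round: 200 × 1/4 = 50
  green wrinkled: 200 × 1/4 = 50

50, 50, 50, 50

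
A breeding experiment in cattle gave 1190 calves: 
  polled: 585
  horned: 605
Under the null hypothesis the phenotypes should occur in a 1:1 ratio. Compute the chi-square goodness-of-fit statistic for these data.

The 1:1 ratio has 2 parts, so with N = 1190 the expected counts are:
  polled: 1190 × 1/2 = 595
  horned: 1190 × 1/2 = 595
χ² = Σ (O − E)² / E
  polled: (585 − 595)² / 595 = 0.1681
  horned: (605 − 595)² / 595 = 0.1681
χ² = 0.1681 + 0.1681 = 0.3362 ≈ 0.336

0.336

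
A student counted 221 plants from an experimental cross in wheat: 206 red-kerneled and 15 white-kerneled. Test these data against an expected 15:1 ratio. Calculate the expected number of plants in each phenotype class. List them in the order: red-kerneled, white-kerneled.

207.1875, 13.8125

Expected counts for N = 221 under a 15:1 ratio (total parts = 16):
  red-kerneled: 221 × 15/16 = 207.1875
  white-kerneled: 221 × 1/16 = 13.8125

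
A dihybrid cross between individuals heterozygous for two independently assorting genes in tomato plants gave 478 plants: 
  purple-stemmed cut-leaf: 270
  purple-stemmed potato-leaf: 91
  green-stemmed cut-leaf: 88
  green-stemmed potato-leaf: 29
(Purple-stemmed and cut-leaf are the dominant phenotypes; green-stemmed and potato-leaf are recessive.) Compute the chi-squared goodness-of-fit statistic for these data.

A dihybrid F₂ with independent assortment and complete dominance at both loci gives a 9:3:3:1 phenotypic ratio.
Total ratio parts = 16. Expected numbers out of 478:
  purple-stemmed cut-leaf: 478 × 9/16 = 268.875
  purple-stemmed potato-leaf: 478 × 3/16 = 89.625
  green-stemmed cut-leaf: 478 × 3/16 = 89.625
  green-stemmed potato-leaf: 478 × 1/16 = 29.875
χ² = Σ (O − E)² / E
  purple-stemmed cut-leaf: (270 − 268.875)² / 268.875 = 0.0047
  purple-stemmed potato-leaf: (91 − 89.625)² / 89.625 = 0.0211
  green-stemmed cut-leaf: (88 − 89.625)² / 89.625 = 0.0295
  green-stemmed potato-leaf: (29 − 29.875)² / 29.875 = 0.0256
χ² = 0.0047 + 0.0211 + 0.0295 + 0.0256 = 0.0809 ≈ 0.081

0.081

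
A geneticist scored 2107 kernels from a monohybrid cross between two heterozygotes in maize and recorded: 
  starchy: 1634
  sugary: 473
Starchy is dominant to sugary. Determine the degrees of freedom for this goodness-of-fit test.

1

For a monohybrid cross between heterozygotes with complete dominance, the expected phenotypic ratio is 3:1.
A goodness-of-fit test with 2 phenotype classes has df = 2 − 1 = 1.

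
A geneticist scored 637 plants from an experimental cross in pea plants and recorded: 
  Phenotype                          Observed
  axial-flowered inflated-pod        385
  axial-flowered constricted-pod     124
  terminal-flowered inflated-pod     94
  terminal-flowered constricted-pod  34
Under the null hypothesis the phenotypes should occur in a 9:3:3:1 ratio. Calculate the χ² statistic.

8.428

Under the 9:3:3:1 hypothesis (Σ ratio = 16, N = 637):
  axial-flowered inflated-pod: 637 × 9/16 = 358.3125
  axial-flowered constricted-pod: 637 × 3/16 = 119.4375
  terminal-flowered inflated-pod: 637 × 3/16 = 119.4375
  terminal-flowered constricted-pod: 637 × 1/16 = 39.8125
χ² = Σ (O − E)² / E
  axial-flowered inflated-pod: (385 − 358.3125)² / 358.3125 = 1.9877
  axial-flowered constricted-pod: (124 − 119.4375)² / 119.4375 = 0.1743
  terminal-flowered inflated-pod: (94 − 119.4375)² / 119.4375 = 5.4176
  terminal-flowered constricted-pod: (34 − 39.8125)² / 39.8125 = 0.8486
χ² = 1.9877 + 0.1743 + 5.4176 + 0.8486 = 8.4282 ≈ 8.428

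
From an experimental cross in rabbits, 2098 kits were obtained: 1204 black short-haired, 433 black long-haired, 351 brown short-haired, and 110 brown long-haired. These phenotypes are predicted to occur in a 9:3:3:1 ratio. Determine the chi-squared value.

12.443

Under the 9:3:3:1 hypothesis (Σ ratio = 16, N = 2098):
  black short-haired: 2098 × 9/16 = 1180.125
  black long-haired: 2098 × 3/16 = 393.375
  brown short-haired: 2098 × 3/16 = 393.375
  brown long-haired: 2098 × 1/16 = 131.125
χ² = Σ (O − E)² / E
  black short-haired: (1204 − 1180.125)² / 1180.125 = 0.4830
  black long-haired: (433 − 393.375)² / 393.375 = 3.9915
  brown short-haired: (351 − 393.375)² / 393.375 = 4.5647
  brown long-haired: (110 − 131.125)² / 131.125 = 3.4034
χ² = 0.4830 + 3.9915 + 4.5647 + 3.4034 = 12.4426 ≈ 12.443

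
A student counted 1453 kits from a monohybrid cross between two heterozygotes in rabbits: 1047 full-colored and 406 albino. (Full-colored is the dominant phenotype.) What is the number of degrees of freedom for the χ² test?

For a monohybrid cross between heterozygotes with complete dominance, the expected phenotypic ratio is 3:1.
A goodness-of-fit test with 2 phenotype classes has df = 2 − 1 = 1.

1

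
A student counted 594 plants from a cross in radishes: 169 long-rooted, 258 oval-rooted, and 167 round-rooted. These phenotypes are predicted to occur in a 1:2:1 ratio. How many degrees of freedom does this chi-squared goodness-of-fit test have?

A goodness-of-fit test with 3 phenotype classes has df = 3 − 1 = 2.

2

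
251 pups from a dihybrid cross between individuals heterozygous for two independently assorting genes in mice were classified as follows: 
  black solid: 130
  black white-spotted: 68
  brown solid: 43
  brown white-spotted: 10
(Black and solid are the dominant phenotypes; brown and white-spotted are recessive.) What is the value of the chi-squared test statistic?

12.614

A dihybrid F₂ with independent assortment and complete dominance at both loci gives a 9:3:3:1 phenotypic ratio.
Under the 9:3:3:1 hypothesis (Σ ratio = 16, N = 251):
  black solid: 251 × 9/16 = 141.1875
  black white-spotted: 251 × 3/16 = 47.0625
  brown solid: 251 × 3/16 = 47.0625
  brown white-spotted: 251 × 1/16 = 15.6875
χ² = Σ (O − E)² / E
  black solid: (130 − 141.1875)² / 141.1875 = 0.8865
  black white-spotted: (68 − 47.0625)² / 47.0625 = 9.3148
  brown solid: (43 − 47.0625)² / 47.0625 = 0.3507
  brown white-spotted: (10 − 15.6875)² / 15.6875 = 2.0620
χ² = 0.8865 + 9.3148 + 0.3507 + 2.0620 = 12.614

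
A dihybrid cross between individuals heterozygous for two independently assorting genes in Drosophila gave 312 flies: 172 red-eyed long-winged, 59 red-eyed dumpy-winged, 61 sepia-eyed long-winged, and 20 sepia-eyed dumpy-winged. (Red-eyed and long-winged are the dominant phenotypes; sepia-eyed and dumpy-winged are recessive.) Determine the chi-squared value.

A dihybrid F₂ with independent assortment and complete dominance at both loci gives a 9:3:3:1 phenotypic ratio.
Expected counts for N = 312 under a 9:3:3:1 ratio (total parts = 16):
  red-eyed long-winged: 312 × 9/16 = 175.5
  red-eyed dumpy-winged: 312 × 3/16 = 58.5
  sepia-eyed long-winged: 312 × 3/16 = 58.5
  sepia-eyed dumpy-winged: 312 × 1/16 = 19.5
χ² = Σ (O − E)² / E
  red-eyed long-winged: (172 − 175.5)² / 175.5 = 0.0698
  red-eyed dumpy-winged: (59 − 58.5)² / 58.5 = 0.0043
  sepia-eyed long-winged: (61 − 58.5)² / 58.5 = 0.1068
  sepia-eyed dumpy-winged: (20 − 19.5)² / 19.5 = 0.0128
χ² = 0.0698 + 0.0043 + 0.1068 + 0.0128 = 0.1937 ≈ 0.194

0.194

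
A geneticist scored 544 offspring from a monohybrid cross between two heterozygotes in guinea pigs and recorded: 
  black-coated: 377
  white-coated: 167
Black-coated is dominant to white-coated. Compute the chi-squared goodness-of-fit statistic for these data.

For a monohybrid cross between heterozygotes with complete dominance, the expected phenotypic ratio is 3:1.
Expected counts for N = 544 under a 3:1 ratio (total parts = 4):
  black-coated: 544 × 3/4 = 408
  white-coated: 544 × 1/4 = 136
χ² = Σ (O − E)² / E
  black-coated: (377 − 408)² / 408 = 2.3554
  white-coated: (167 − 136)² / 136 = 7.0662
χ² = 2.3554 + 7.0662 = 9.4216 ≈ 9.422

9.422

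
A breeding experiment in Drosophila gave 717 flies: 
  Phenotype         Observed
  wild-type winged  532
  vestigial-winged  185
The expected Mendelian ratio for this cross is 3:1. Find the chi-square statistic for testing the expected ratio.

The 3:1 ratio has 4 parts, so with N = 717 the expected counts are:
  wild-type winged: 717 × 3/4 = 537.75
  vestigial-winged: 717 × 1/4 = 179.25
χ² = Σ (O − E)² / E
  wild-type winged: (532 − 537.75)² / 537.75 = 0.0615
  vestigial-winged: (185 − 179.25)² / 179.25 = 0.1844
χ² = 0.0615 + 0.1844 = 0.2459 ≈ 0.246

0.246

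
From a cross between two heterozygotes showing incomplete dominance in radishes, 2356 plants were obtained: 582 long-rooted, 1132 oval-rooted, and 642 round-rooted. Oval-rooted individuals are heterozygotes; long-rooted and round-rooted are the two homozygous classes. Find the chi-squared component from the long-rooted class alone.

0.083

With incomplete dominance, a heterozygote × heterozygote cross gives a 1:2:1 phenotypic ratio.
The 1:2:1 ratio has 4 parts, so with N = 2356 the expected counts are:
  long-rooted: 2356 × 1/4 = 589
  oval-rooted: 2356 × 2/4 = 1178
  round-rooted: 2356 × 1/4 = 589
Contribution of long-rooted: (582 − 589)² / 589 = 0.0832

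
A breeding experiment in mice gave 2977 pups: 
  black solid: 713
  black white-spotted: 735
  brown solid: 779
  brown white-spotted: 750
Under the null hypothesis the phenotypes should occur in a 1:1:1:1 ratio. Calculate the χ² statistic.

Total ratio parts = 4. Expected numbers out of 2977:
  black solid: 2977 × 1/4 = 744.25
  black white-spotted: 2977 × 1/4 = 744.25
  brown solid: 2977 × 1/4 = 744.25
  brown white-spotted: 2977 × 1/4 = 744.25
χ² = Σ (O − E)² / E
  black solid: (713 − 744.25)² / 744.25 = 1.3121
  black white-spotted: (735 − 744.25)² / 744.25 = 0.1150
  brown solid: (779 − 744.25)² / 744.25 = 1.6225
  brown white-spotted: (750 − 744.25)² / 744.25 = 0.0444
χ² = 1.3121 + 0.1150 + 1.6225 + 0.0444 = 3.094

3.094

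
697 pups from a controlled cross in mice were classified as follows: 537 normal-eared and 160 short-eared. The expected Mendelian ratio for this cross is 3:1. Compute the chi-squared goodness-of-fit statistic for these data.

1.554

Under the 3:1 hypothesis (Σ ratio = 4, N = 697):
  normal-eared: 697 × 3/4 = 522.75
  short-eared: 697 × 1/4 = 174.25
χ² = Σ (O − E)² / E
  normal-eared: (537 − 522.75)² / 522.75 = 0.3885
  short-eared: (160 − 174.25)² / 174.25 = 1.1654
χ² = 0.3885 + 1.1654 = 1.5539 ≈ 1.554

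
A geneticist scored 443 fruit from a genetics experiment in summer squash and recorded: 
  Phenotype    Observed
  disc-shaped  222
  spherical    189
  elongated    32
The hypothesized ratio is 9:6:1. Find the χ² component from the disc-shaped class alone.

Under the 9:6:1 hypothesis (Σ ratio = 16, N = 443):
  disc-shaped: 443 × 9/16 = 249.1875
  spherical: 443 × 6/16 = 166.125
  elongated: 443 × 1/16 = 27.6875
Contribution of disc-shaped: (222 − 249.1875)² / 249.1875 = 2.9663

2.966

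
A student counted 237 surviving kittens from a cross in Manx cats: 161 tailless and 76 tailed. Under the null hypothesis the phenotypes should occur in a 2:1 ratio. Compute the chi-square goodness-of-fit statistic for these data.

0.171

Under the 2:1 hypothesis (Σ ratio = 3, N = 237):
  tailless: 237 × 2/3 = 158
  tailed: 237 × 1/3 = 79
χ² = Σ (O − E)² / E
  tailless: (161 − 158)² / 158 = 0.0570
  tailed: (76 − 79)² / 79 = 0.1139
χ² = 0.0570 + 0.1139 = 0.1709 ≈ 0.171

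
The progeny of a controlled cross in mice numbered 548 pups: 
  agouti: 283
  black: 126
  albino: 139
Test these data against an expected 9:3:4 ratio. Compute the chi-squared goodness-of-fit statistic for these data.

7.358

Expected counts for N = 548 under a 9:3:4 ratio (total parts = 16):
  agouti: 548 × 9/16 = 308.25
  black: 548 × 3/16 = 102.75
  albino: 548 × 4/16 = 137
χ² = Σ (O − E)² / E
  agouti: (283 − 308.25)² / 308.25 = 2.0683
  black: (126 − 102.75)² / 102.75 = 5.2609
  albino: (139 − 137)² / 137 = 0.0292
χ² = 2.0683 + 5.2609 + 0.0292 = 7.3584 ≈ 7.358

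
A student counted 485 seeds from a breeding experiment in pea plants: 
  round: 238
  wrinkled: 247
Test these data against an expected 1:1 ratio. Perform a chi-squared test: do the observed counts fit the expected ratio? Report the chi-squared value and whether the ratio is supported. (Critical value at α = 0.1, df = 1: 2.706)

0.167; consistent

Under the 1:1 hypothesis (Σ ratio = 2, N = 485):
  round: 485 × 1/2 = 242.5
  wrinkled: 485 × 1/2 = 242.5
χ² = Σ (O − E)² / E
  round: (238 − 242.5)² / 242.5 = 0.0835
  wrinkled: (247 − 242.5)² / 242.5 = 0.0835
χ² = 0.0835 + 0.0835 = 0.167
Degrees of freedom = 2 − 1 = 1; critical value at α = 0.1 is 2.706.
Since 0.167 < 2.706, we fail to reject the null hypothesis — the data are consistent with the 1:1 ratio.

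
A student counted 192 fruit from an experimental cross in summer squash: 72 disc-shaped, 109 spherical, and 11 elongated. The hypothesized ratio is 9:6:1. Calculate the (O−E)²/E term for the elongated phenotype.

Total ratio parts = 16. Expected numbers out of 192:
  disc-shaped: 192 × 9/16 = 108
  spherical: 192 × 6/16 = 72
  elongated: 192 × 1/16 = 12
Contribution of elongated: (11 − 12)² / 12 = 0.0833

0.083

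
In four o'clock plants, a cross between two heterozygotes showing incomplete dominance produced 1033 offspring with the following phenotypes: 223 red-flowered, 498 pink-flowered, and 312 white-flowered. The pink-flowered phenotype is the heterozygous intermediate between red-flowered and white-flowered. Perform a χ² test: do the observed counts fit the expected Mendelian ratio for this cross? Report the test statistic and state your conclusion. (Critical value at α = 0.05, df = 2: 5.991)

16.661; not consistent

With incomplete dominance, a heterozygote × heterozygote cross gives a 1:2:1 phenotypic ratio.
Expected counts for N = 1033 under a 1:2:1 ratio (total parts = 4):
  red-flowered: 1033 × 1/4 = 258.25
  pink-flowered: 1033 × 2/4 = 516.5
  white-flowered: 1033 × 1/4 = 258.25
χ² = Σ (O − E)² / E
  red-flowered: (223 − 258.25)² / 258.25 = 4.8115
  pink-flowered: (498 − 516.5)² / 516.5 = 0.6626
  white-flowered: (312 − 258.25)² / 258.25 = 11.1871
χ² = 4.8115 + 0.6626 + 11.1871 = 16.6612 ≈ 16.661
Degrees of freedom = 3 − 1 = 2; critical value at α = 0.05 is 5.991.
Since 16.661 > 5.991, we reject the null hypothesis — the data do not fit the 1:2:1 ratio.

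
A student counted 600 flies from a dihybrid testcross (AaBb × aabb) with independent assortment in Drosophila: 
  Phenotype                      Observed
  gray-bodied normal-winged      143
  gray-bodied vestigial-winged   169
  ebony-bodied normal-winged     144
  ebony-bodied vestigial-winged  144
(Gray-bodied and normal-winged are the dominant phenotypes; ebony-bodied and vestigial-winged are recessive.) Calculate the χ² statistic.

A dihybrid testcross with independent assortment gives a 1:1:1:1 ratio.
The 1:1:1:1 ratio has 4 parts, so with N = 600 the expected counts are:
  gray-bodied normal-winged: 600 × 1/4 = 150
  gray-bodied vestigial-winged: 600 × 1/4 = 150
  ebony-bodied normal-winged: 600 × 1/4 = 150
  ebony-bodied vestigial-winged: 600 × 1/4 = 150
χ² = Σ (O − E)² / E
  gray-bodied normal-winged: (143 − 150)² / 150 = 0.3267
  gray-bodied vestigial-winged: (169 − 150)² / 150 = 2.4067
  ebony-bodied normal-winged: (144 − 150)² / 150 = 0.2400
  ebony-bodied vestigial-winged: (144 − 150)² / 150 = 0.2400
χ² = 0.3267 + 2.4067 + 0.2400 + 0.2400 = 3.2134 ≈ 3.213

3.213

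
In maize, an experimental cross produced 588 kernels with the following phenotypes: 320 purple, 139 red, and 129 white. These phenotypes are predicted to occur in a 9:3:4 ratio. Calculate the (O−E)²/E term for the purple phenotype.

The 9:3:4 ratio has 16 parts, so with N = 588 the expected counts are:
  purple: 588 × 9/16 = 330.75
  red: 588 × 3/16 = 110.25
  white: 588 × 4/16 = 147
Contribution of purple: (320 − 330.75)² / 330.75 = 0.3494

0.349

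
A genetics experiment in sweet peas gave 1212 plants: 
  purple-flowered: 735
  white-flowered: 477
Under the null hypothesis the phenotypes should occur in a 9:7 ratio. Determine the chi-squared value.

9.507

The 9:7 ratio has 16 parts, so with N = 1212 the expected counts are:
  purple-flowered: 1212 × 9/16 = 681.75
  white-flowered: 1212 × 7/16 = 530.25
χ² = Σ (O − E)² / E
  purple-flowered: (735 − 681.75)² / 681.75 = 4.1592
  white-flowered: (477 − 530.25)² / 530.25 = 5.3476
χ² = 4.1592 + 5.3476 = 9.5068 ≈ 9.507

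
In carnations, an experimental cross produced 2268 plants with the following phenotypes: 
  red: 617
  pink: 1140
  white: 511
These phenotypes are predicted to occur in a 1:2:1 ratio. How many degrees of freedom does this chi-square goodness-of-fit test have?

2

A goodness-of-fit test with 3 phenotype classes has df = 3 − 1 = 2.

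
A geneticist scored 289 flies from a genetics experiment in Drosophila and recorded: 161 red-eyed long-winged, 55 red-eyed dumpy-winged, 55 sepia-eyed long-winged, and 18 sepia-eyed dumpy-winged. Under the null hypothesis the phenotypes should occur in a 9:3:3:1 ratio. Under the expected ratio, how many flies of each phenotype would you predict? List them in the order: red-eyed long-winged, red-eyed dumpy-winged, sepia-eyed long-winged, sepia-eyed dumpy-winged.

The 9:3:3:1 ratio has 16 parts, so with N = 289 the expected counts are:
  red-eyed long-winged: 289 × 9/16 = 162.5625
  red-eyed dumpy-winged: 289 × 3/16 = 54.1875
  sepia-eyed long-winged: 289 × 3/16 = 54.1875
  sepia-eyed dumpy-winged: 289 × 1/16 = 18.0625

162.5625, 54.1875, 54.1875, 18.0625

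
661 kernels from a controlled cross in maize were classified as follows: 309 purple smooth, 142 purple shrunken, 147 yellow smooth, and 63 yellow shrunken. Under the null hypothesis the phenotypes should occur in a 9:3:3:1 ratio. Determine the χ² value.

28.920

Total ratio parts = 16. Expected numbers out of 661:
  purple smooth: 661 × 9/16 = 371.8125
  purple shrunken: 661 × 3/16 = 123.9375
  yellow smooth: 661 × 3/16 = 123.9375
  yellow shrunken: 661 × 1/16 = 41.3125
χ² = Σ (O − E)² / E
  purple smooth: (309 − 371.8125)² / 371.8125 = 10.6113
  purple shrunken: (142 − 123.9375)² / 123.9375 = 2.6324
  yellow smooth: (147 − 123.9375)² / 123.9375 = 4.2915
  yellow shrunken: (63 − 41.3125)² / 41.3125 = 11.3851
χ² = 10.6113 + 2.6324 + 4.2915 + 11.3851 = 28.9203 ≈ 28.920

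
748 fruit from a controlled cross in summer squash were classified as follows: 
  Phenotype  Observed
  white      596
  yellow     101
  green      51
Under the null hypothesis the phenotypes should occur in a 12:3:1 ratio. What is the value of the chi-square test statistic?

Total ratio parts = 16. Expected numbers out of 748:
  white: 748 × 12/16 = 561
  yellow: 748 × 3/16 = 140.25
  green: 748 × 1/16 = 46.75
χ² = Σ (O − E)² / E
  white: (596 − 561)² / 561 = 2.1836
  yellow: (101 − 140.25)² / 140.25 = 10.9844
  green: (51 − 46.75)² / 46.75 = 0.3864
χ² = 2.1836 + 10.9844 + 0.3864 = 13.5544 ≈ 13.554

13.554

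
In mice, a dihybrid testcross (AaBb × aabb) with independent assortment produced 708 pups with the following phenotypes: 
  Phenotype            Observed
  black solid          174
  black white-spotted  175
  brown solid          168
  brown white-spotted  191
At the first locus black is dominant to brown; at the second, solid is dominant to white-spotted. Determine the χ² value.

1.638

A dihybrid testcross with independent assortment gives a 1:1:1:1 ratio.
Expected counts for N = 708 under a 1:1:1:1 ratio (total parts = 4):
  black solid: 708 × 1/4 = 177
  black white-spotted: 708 × 1/4 = 177
  brown solid: 708 × 1/4 = 177
  brown white-spotted: 708 × 1/4 = 177
χ² = Σ (O − E)² / E
  black solid: (174 − 177)² / 177 = 0.0508
  black white-spotted: (175 − 177)² / 177 = 0.0226
  brown solid: (168 − 177)² / 177 = 0.4576
  brown white-spotted: (191 − 177)² / 177 = 1.1073
χ² = 0.0508 + 0.0226 + 0.4576 + 1.1073 = 1.6383 ≈ 1.638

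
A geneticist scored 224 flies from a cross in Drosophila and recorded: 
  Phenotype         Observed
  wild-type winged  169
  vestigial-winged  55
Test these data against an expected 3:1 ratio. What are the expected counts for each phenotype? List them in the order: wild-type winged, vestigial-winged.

Expected counts for N = 224 under a 3:1 ratio (total parts = 4):
  wild-type winged: 224 × 3/4 = 168
  vestigial-winged: 224 × 1/4 = 56

168, 56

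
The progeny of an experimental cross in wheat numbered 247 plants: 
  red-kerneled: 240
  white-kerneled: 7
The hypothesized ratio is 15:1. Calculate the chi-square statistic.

4.919

Under the 15:1 hypothesis (Σ ratio = 16, N = 247):
  red-kerneled: 247 × 15/16 = 231.5625
  white-kerneled: 247 × 1/16 = 15.4375
χ² = Σ (O − E)² / E
  red-kerneled: (240 − 231.5625)² / 231.5625 = 0.3074
  white-kerneled: (7 − 15.4375)² / 15.4375 = 4.6116
χ² = 0.3074 + 4.6116 = 4.919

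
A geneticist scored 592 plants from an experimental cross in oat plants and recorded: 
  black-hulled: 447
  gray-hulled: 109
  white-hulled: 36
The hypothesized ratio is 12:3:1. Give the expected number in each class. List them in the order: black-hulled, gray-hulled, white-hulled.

Expected counts for N = 592 under a 12:3:1 ratio (total parts = 16):
  black-hulled: 592 × 12/16 = 444
  gray-hulled: 592 × 3/16 = 111
  white-hulled: 592 × 1/16 = 37

444, 111, 37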